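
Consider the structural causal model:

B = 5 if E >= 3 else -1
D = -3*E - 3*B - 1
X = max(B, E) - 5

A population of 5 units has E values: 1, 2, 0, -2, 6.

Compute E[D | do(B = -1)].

-2.2

do(B=-1) breaks B's dependence on E. With B=-1 fixed, D across the units is -1, -4, 2, 8, -16, mean -2.2.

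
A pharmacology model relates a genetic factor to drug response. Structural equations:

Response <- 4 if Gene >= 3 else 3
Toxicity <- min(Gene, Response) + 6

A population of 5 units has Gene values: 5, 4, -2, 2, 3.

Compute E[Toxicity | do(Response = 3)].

7.8

Under do(Response=3), Response's equation is replaced by Response=3 for every unit. Per-unit Toxicity: 9, 9, 4, 8, 9. Mean = 7.8.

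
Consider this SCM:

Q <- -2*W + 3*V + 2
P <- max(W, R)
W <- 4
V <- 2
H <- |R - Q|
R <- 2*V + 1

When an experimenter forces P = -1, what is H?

5

do(P=-1) replaces the equation P <- max(W, R) with the constant P = -1.
Since H is not a descendant of the intervened variable, it is unaffected.
R = 2*V + 1  [with V=2]  = 5
Q = -2*W + 3*V + 2  [with W=4, V=2]  = 0
H = |R - Q|  [with R=5, Q=0]  = 5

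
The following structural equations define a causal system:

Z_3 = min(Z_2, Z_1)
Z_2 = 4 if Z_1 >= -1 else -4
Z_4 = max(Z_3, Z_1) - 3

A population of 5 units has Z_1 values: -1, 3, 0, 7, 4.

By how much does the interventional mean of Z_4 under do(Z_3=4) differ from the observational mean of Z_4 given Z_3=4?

-0.9

Every unit gets Z_3=4 under the intervention. Z_4 values become 1, 1, 1, 4, 1; E[Z_4|do(Z_3=4)] = 1.6.
Observing Z_3=4 restricts to units where Z_3's equation naturally yields 4: Z_1 ∈ {7, 4}. In that subpopulation Z_4 = 4, 1, mean 2.5.
Difference = 1.6 − 2.5 = -0.9.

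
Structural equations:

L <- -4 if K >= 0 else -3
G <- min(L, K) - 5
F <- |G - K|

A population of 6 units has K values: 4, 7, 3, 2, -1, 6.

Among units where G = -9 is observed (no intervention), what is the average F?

13.4

E[F|G=-9] averages over only the 5 units with G=-9 (K = 4, 7, 3, 2, 6): F = 13, 16, 12, 11, 15, mean 13.4.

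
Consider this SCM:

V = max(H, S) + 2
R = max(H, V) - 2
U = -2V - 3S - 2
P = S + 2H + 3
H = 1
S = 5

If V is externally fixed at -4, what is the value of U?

do(V=-4) replaces the equation V = max(H, S) + 2 with the constant V = -4.
U = -2V - 3S - 2  [with V=-4, S=5]  = -9

-9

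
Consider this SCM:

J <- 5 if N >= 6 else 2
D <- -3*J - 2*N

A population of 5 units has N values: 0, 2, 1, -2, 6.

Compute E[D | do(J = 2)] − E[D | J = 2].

Under do(J=2), J's equation is replaced by J=2 for every unit. Per-unit D: -6, -10, -8, -2, -18. Mean = -8.8.
Observing J=2 restricts to units where J's equation naturally yields 2: N ∈ {0, 2, 1, -2}. In that subpopulation D = -6, -10, -8, -2, mean -6.5.
Difference = -8.8 − (-6.5) = -2.3.

-2.3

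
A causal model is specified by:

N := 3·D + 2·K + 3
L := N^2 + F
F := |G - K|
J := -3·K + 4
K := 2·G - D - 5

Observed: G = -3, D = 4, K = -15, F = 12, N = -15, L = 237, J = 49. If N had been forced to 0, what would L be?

The intervention breaks the incoming arrows to N: N := 3·D + 2·K + 3 no longer applies, and N = 0.
K = 2·G - D - 5  [with G=-3, D=4]  = -15
F = |G - K|  [with G=-3, K=-15]  = 12
L = N^2 + F  [with N=0, F=12]  = 12

12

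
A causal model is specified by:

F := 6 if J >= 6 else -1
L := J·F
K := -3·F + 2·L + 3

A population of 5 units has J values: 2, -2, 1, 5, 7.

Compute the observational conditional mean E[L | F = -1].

Conditioning on F=-1 selects the 4 unit(s) with J ∈ {2, -2, 1, 5}. Their L values: -2, 2, -1, -5. Mean = -1.5.

-1.5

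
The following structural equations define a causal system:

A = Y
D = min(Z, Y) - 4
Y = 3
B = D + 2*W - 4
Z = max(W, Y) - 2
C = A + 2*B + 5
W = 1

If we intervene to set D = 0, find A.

3

do(D=0) replaces the equation D = min(Z, Y) - 4 with the constant D = 0.
A is not downstream of the intervention, so its value is determined by the original equations.
A = Y  [with Y=3]  = 3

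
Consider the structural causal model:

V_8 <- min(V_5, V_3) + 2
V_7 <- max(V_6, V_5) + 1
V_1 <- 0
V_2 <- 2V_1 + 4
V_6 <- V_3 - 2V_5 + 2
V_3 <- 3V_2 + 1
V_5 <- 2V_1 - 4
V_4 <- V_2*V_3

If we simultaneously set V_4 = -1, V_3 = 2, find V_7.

The joint intervention fixes V_4 = -1, V_3 = 2, removing each variable's own equation.
V_5 = 2V_1 - 4  [with V_1=0]  = -4
V_6 = V_3 - 2V_5 + 2  [with V_3=2, V_5=-4]  = 12
V_7 = max(V_6, V_5) + 1  [with V_6=12, V_5=-4]  = 13

13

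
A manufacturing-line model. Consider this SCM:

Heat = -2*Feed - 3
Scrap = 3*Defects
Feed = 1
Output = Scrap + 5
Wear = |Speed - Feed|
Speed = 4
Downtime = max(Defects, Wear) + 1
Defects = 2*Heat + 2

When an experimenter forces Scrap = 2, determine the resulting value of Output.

7

Intervening sets Scrap = 2 and removes its equation (Scrap = 3*Defects).
Output = Scrap + 5  [with Scrap=2]  = 7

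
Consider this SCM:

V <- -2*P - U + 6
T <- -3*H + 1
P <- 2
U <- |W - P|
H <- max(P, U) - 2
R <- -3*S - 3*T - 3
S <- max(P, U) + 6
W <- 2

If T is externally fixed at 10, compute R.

Intervening sets T = 10 and removes its equation (T <- -3*H + 1).
U = |W - P|  [with W=2, P=2]  = 0
S = max(P, U) + 6  [with P=2, U=0]  = 8
R = -3*S - 3*T - 3  [with S=8, T=10]  = -57

-57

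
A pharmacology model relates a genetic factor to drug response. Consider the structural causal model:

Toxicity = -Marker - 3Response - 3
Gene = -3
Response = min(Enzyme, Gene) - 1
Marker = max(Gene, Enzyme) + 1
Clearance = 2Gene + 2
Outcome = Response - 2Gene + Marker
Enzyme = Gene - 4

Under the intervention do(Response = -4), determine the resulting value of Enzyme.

-7

The intervention breaks the incoming arrows to Response: Response = min(Enzyme, Gene) - 1 no longer applies, and Response = -4.
Since Enzyme is not a descendant of the intervened variable, it is unaffected.
Enzyme = Gene - 4  [with Gene=-3]  = -7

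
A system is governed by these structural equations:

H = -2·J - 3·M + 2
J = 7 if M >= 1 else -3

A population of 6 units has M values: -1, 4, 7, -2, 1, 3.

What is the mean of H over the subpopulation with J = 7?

-23.25

Conditioning on J=7 selects the 4 unit(s) with M ∈ {4, 7, 1, 3}. Their H values: -24, -33, -15, -21. Mean = -23.25.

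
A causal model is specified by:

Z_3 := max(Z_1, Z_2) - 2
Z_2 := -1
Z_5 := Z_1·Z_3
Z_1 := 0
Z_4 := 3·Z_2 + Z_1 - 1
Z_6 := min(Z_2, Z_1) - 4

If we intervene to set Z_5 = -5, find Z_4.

-4

The intervention breaks the incoming arrows to Z_5: Z_5 := Z_1·Z_3 no longer applies, and Z_5 = -5.
Since Z_4 is not a descendant of the intervened variable, it is unaffected.
Z_4 = 3·Z_2 + Z_1 - 1  [with Z_2=-1, Z_1=0]  = -4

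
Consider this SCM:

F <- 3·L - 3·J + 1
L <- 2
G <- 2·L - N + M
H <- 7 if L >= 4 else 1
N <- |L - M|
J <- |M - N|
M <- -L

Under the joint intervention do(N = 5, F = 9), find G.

-3

Setting N = 5, F = 9 by intervention discards those variables' equations.
M = -L  [with L=2]  = -2
G = 2·L - N + M  [with L=2, N=5, M=-2]  = -3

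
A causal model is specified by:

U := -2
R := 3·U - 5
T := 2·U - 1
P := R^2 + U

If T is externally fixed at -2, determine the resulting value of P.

The intervention breaks the incoming arrows to T: T := 2·U - 1 no longer applies, and T = -2.
P is not downstream of the intervention, so its value is determined by the original equations.
R = 3·U - 5  [with U=-2]  = -11
P = R^2 + U  [with R=-11, U=-2]  = 119

119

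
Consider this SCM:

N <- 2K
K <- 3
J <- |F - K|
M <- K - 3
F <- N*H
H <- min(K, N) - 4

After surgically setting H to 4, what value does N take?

6

Under do(H=4), the mechanism H <- min(K, N) - 4 is discarded; H is fixed at 4.
Since N is not a descendant of the intervened variable, it is unaffected.
N = 2K  [with K=3]  = 6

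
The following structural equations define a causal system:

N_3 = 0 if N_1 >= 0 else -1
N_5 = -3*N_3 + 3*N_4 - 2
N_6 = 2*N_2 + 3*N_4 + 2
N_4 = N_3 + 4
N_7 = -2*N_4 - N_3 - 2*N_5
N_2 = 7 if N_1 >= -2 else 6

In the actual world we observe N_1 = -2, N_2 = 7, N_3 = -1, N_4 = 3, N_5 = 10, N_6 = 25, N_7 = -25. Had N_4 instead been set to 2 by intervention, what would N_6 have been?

22

Under do(N_4=2), the mechanism N_4 = N_3 + 4 is discarded; N_4 is fixed at 2.
N_2 = 7 if N_1 >= -2 else 6  [with N_1=-2]  = 7
N_6 = 2*N_2 + 3*N_4 + 2  [with N_2=7, N_4=2]  = 22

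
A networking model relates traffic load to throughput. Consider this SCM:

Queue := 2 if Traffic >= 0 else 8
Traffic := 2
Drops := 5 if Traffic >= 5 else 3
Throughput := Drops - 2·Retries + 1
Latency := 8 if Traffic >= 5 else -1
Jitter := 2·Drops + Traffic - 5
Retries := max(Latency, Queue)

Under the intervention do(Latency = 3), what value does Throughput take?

Under do(Latency=3), the mechanism Latency := 8 if Traffic >= 5 else -1 is discarded; Latency is fixed at 3.
Queue = 2 if Traffic >= 0 else 8  [with Traffic=2]  = 2
Drops = 5 if Traffic >= 5 else 3  [with Traffic=2]  = 3
Retries = max(Latency, Queue)  [with Latency=3, Queue=2]  = 3
Throughput = Drops - 2·Retries + 1  [with Drops=3, Retries=3]  = -2

-2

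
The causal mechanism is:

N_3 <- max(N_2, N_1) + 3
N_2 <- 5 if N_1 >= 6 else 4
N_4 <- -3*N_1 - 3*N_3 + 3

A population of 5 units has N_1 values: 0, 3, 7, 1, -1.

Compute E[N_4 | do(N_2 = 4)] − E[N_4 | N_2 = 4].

Under do(N_2=4), N_2's equation is replaced by N_2=4 for every unit. Per-unit N_4: -18, -27, -48, -21, -15. Mean = -25.8.
Observing N_2=4 restricts to units where N_2's equation naturally yields 4: N_1 ∈ {0, 3, 1, -1}. In that subpopulation N_4 = -18, -27, -21, -15, mean -20.25.
Difference = -25.8 − (-20.25) = -5.55.

-5.55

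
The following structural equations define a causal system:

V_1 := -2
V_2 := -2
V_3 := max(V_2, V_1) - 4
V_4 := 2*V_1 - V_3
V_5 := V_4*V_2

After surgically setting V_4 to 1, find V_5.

-2

Intervening sets V_4 = 1 and removes its equation (V_4 := 2*V_1 - V_3).
V_5 = V_4*V_2  [with V_4=1, V_2=-2]  = -2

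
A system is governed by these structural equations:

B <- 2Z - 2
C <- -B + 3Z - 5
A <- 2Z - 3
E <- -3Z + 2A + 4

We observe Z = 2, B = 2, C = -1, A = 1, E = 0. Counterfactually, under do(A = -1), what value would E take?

-4

Intervening sets A = -1 and removes its equation (A <- 2Z - 3).
E = -3Z + 2A + 4  [with Z=2, A=-1]  = -4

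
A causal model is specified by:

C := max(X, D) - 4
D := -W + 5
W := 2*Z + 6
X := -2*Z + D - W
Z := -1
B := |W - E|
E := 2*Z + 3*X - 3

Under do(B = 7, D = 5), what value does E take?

4

Under do(B = 7, D = 5), each intervened variable's structural equation is replaced by its fixed value.
W = 2*Z + 6  [with Z=-1]  = 4
X = -2*Z + D - W  [with Z=-1, D=5, W=4]  = 3
E = 2*Z + 3*X - 3  [with Z=-1, X=3]  = 4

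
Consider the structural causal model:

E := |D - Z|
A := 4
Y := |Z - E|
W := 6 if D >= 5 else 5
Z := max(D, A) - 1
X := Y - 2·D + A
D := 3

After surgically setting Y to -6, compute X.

-8

Intervening sets Y = -6 and removes its equation (Y := |Z - E|).
X = Y - 2·D + A  [with Y=-6, D=3, A=4]  = -8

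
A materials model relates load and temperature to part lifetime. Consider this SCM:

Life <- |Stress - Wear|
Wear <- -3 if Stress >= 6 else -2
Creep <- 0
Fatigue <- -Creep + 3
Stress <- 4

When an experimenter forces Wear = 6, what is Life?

do(Wear=6) replaces the equation Wear <- -3 if Stress >= 6 else -2 with the constant Wear = 6.
Life = |Stress - Wear|  [with Stress=4, Wear=6]  = 2

2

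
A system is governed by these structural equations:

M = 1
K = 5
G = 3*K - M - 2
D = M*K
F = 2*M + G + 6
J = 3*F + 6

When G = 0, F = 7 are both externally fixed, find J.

27

Setting G = 0, F = 7 by intervention discards those variables' equations.
J = 3*F + 6  [with F=7]  = 27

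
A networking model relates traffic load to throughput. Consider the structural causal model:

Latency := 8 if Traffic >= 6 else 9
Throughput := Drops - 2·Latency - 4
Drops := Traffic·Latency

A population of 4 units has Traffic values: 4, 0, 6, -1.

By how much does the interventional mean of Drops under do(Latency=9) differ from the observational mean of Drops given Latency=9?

do(Latency=9) breaks Latency's dependence on Traffic. With Latency=9 fixed, Drops across the units is 36, 0, 54, -9, mean 20.25.
E[Drops|Latency=9] averages over only the 3 units with Latency=9 (Traffic = 4, 0, -1): Drops = 36, 0, -9, mean 9.
Difference = 20.25 − 9 = 11.25.

11.25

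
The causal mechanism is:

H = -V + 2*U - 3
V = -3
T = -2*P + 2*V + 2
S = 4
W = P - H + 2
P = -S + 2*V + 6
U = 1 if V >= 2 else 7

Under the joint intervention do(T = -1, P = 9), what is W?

Under do(T = -1, P = 9), each intervened variable's structural equation is replaced by its fixed value.
U = 1 if V >= 2 else 7  [with V=-3]  = 7
H = -V + 2*U - 3  [with V=-3, U=7]  = 14
W = P - H + 2  [with P=9, H=14]  = -3

-3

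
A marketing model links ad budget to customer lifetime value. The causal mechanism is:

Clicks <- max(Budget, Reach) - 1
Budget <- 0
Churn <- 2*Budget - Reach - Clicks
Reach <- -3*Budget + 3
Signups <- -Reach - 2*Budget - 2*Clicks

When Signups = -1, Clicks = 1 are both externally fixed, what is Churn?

The joint intervention fixes Signups = -1, Clicks = 1, removing each variable's own equation.
Reach = -3*Budget + 3  [with Budget=0]  = 3
Churn = 2*Budget - Reach - Clicks  [with Budget=0, Reach=3, Clicks=1]  = -4

-4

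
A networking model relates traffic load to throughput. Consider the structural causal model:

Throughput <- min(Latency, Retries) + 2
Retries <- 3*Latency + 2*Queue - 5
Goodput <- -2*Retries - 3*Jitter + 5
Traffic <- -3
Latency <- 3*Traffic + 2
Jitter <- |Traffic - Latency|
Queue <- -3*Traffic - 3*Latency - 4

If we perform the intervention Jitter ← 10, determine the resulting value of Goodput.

-77

Under do(Jitter=10), the mechanism Jitter <- |Traffic - Latency| is discarded; Jitter is fixed at 10.
Latency = 3*Traffic + 2  [with Traffic=-3]  = -7
Queue = -3*Traffic - 3*Latency - 4  [with Traffic=-3, Latency=-7]  = 26
Retries = 3*Latency + 2*Queue - 5  [with Latency=-7, Queue=26]  = 26
Goodput = -2*Retries - 3*Jitter + 5  [with Retries=26, Jitter=10]  = -77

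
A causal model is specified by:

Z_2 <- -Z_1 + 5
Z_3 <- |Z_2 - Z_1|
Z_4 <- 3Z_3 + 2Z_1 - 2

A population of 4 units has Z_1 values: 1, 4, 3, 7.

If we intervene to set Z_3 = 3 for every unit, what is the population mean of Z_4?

The intervention sets Z_3=3 in all 4 units regardless of Z_1. Recomputing Z_4 per unit gives 9, 15, 13, 21; average 14.5.

14.5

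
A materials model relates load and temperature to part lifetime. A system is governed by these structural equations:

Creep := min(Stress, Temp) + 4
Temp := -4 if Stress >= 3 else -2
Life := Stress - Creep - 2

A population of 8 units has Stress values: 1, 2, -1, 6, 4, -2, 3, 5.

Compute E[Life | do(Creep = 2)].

Under do(Creep=2), Creep's equation is replaced by Creep=2 for every unit. Per-unit Life: -3, -2, -5, 2, 0, -6, -1, 1. Mean = -1.75.

-1.75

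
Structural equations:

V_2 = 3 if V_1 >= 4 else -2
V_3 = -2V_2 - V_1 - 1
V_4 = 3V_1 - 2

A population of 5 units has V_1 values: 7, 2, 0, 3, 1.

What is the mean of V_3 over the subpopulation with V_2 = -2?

Observing V_2=-2 restricts to units where V_2's equation naturally yields -2: V_1 ∈ {2, 0, 3, 1}. In that subpopulation V_3 = 1, 3, 0, 2, mean 1.5.

1.5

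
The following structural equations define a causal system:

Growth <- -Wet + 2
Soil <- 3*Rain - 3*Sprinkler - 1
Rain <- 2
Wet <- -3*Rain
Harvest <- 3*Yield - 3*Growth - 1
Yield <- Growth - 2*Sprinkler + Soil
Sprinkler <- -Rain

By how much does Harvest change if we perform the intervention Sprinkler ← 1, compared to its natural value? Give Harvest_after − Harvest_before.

Under do(Sprinkler=1), the mechanism Sprinkler <- -Rain is discarded; Sprinkler is fixed at 1.
Soil = 3*Rain - 3*Sprinkler - 1  [with Rain=2, Sprinkler=1]  = 2
Wet = -3*Rain  [with Rain=2]  = -6
Growth = -Wet + 2  [with Wet=-6]  = 8
Yield = Growth - 2*Sprinkler + Soil  [with Growth=8, Sprinkler=1, Soil=2]  = 8
Harvest = 3*Yield - 3*Growth - 1  [with Yield=8, Growth=8]  = -1
Without intervention: Sprinkler = -Rain  [with Rain=2]  = -2; Soil = 3*Rain - 3*Sprinkler - 1  [with Rain=2, Sprinkler=-2]  = 11; Wet = -3*Rain  [with Rain=2]  = -6; Growth = -Wet + 2  [with Wet=-6]  = 8; Yield = Growth - 2*Sprinkler + Soil  [with Growth=8, Sprinkler=-2, Soil=11]  = 23; Harvest = 3*Yield - 3*Growth - 1  [with Yield=23, Growth=8]  = 44.
Change = -1 − 44 = -45.

-45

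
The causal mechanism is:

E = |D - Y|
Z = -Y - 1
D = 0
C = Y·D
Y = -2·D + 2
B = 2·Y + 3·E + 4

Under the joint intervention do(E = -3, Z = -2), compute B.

Setting E = -3, Z = -2 by intervention discards those variables' equations.
Y = -2·D + 2  [with D=0]  = 2
B = 2·Y + 3·E + 4  [with Y=2, E=-3]  = -1

-1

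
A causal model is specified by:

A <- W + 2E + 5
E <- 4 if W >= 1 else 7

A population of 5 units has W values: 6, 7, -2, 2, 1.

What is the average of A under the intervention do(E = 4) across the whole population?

do(E=4) breaks E's dependence on W. With E=4 fixed, A across the units is 19, 20, 11, 15, 14, mean 15.8.

15.8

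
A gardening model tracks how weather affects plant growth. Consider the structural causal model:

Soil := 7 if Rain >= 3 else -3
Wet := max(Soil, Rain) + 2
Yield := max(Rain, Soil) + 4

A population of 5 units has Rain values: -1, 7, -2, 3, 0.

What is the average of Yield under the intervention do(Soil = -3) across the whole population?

Under do(Soil=-3), Soil's equation is replaced by Soil=-3 for every unit. Per-unit Yield: 3, 11, 2, 7, 4. Mean = 5.4.

5.4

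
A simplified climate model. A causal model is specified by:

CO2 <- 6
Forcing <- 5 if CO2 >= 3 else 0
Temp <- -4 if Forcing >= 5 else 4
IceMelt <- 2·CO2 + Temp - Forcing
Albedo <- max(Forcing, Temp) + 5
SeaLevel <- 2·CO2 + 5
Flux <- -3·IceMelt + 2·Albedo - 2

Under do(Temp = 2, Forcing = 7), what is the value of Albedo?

12

Setting Temp = 2, Forcing = 7 by intervention discards those variables' equations.
Albedo = max(Forcing, Temp) + 5  [with Forcing=7, Temp=2]  = 12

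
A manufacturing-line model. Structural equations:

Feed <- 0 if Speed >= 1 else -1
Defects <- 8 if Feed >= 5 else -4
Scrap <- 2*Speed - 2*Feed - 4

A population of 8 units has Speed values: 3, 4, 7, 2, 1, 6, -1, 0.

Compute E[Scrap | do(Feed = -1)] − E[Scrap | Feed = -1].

6.5

do(Feed=-1) breaks Feed's dependence on Speed. With Feed=-1 fixed, Scrap across the units is 4, 6, 12, 2, 0, 10, -4, -2, mean 3.5.
E[Scrap|Feed=-1] averages over only the 2 units with Feed=-1 (Speed = -1, 0): Scrap = -4, -2, mean -3.
Difference = 3.5 − (-3) = 6.5.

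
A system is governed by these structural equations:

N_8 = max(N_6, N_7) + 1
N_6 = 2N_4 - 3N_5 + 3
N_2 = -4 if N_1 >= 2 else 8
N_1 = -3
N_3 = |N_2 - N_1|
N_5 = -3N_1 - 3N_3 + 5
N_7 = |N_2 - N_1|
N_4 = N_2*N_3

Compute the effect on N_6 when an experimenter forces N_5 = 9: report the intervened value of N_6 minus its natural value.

The intervention breaks the incoming arrows to N_5: N_5 = -3N_1 - 3N_3 + 5 no longer applies, and N_5 = 9.
N_2 = -4 if N_1 >= 2 else 8  [with N_1=-3]  = 8
N_3 = |N_2 - N_1|  [with N_2=8, N_1=-3]  = 11
N_4 = N_2*N_3  [with N_2=8, N_3=11]  = 88
N_6 = 2N_4 - 3N_5 + 3  [with N_4=88, N_5=9]  = 152
Without intervention: N_2 = -4 if N_1 >= 2 else 8  [with N_1=-3]  = 8; N_3 = |N_2 - N_1|  [with N_2=8, N_1=-3]  = 11; N_4 = N_2*N_3  [with N_2=8, N_3=11]  = 88; N_5 = -3N_1 - 3N_3 + 5  [with N_1=-3, N_3=11]  = -19; N_6 = 2N_4 - 3N_5 + 3  [with N_4=88, N_5=-19]  = 236.
Change = 152 − 236 = -84.

-84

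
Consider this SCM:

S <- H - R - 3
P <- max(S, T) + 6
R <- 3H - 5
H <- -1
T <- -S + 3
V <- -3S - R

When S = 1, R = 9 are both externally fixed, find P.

Setting S = 1, R = 9 by intervention discards those variables' equations.
T = -S + 3  [with S=1]  = 2
P = max(S, T) + 6  [with S=1, T=2]  = 8

8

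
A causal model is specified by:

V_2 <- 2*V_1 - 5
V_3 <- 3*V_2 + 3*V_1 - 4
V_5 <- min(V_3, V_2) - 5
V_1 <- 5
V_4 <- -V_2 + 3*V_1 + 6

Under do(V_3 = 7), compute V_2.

Under do(V_3=7), the mechanism V_3 <- 3*V_2 + 3*V_1 - 4 is discarded; V_3 is fixed at 7.
Since V_2 is not a descendant of the intervened variable, it is unaffected.
V_2 = 2*V_1 - 5  [with V_1=5]  = 5

5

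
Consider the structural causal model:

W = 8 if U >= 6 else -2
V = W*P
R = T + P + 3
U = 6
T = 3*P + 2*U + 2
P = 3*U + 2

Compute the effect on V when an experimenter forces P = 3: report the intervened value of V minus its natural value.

Under do(P=3), the mechanism P = 3*U + 2 is discarded; P is fixed at 3.
W = 8 if U >= 6 else -2  [with U=6]  = 8
V = W*P  [with W=8, P=3]  = 24
Without intervention: P = 3*U + 2  [with U=6]  = 20; W = 8 if U >= 6 else -2  [with U=6]  = 8; V = W*P  [with W=8, P=20]  = 160.
Change = 24 − 160 = -136.

-136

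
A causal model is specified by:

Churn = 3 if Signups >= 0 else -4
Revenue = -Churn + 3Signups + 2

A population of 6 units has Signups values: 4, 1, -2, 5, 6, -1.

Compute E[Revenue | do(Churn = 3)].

Every unit gets Churn=3 under the intervention. Revenue values become 11, 2, -7, 14, 17, -4; E[Revenue|do(Churn=3)] = 5.5.

5.5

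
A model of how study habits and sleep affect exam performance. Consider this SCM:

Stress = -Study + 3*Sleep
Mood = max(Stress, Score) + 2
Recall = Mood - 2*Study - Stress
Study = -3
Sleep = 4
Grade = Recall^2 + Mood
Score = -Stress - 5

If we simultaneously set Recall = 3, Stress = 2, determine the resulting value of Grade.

13

Under do(Recall = 3, Stress = 2), each intervened variable's structural equation is replaced by its fixed value.
Score = -Stress - 5  [with Stress=2]  = -7
Mood = max(Stress, Score) + 2  [with Stress=2, Score=-7]  = 4
Grade = Recall^2 + Mood  [with Recall=3, Mood=4]  = 13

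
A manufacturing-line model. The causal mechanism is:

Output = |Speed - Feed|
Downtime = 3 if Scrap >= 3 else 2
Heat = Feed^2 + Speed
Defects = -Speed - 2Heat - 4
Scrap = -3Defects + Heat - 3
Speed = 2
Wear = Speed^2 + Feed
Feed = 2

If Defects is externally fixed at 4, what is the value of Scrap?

The intervention breaks the incoming arrows to Defects: Defects = -Speed - 2Heat - 4 no longer applies, and Defects = 4.
Heat = Feed^2 + Speed  [with Feed=2, Speed=2]  = 6
Scrap = -3Defects + Heat - 3  [with Defects=4, Heat=6]  = -9

-9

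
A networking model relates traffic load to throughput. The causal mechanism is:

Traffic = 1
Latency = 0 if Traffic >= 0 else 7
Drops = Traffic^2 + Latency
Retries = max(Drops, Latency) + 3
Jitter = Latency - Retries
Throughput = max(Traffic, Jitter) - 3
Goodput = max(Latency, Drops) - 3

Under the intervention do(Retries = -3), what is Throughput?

Under do(Retries=-3), the mechanism Retries = max(Drops, Latency) + 3 is discarded; Retries is fixed at -3.
Latency = 0 if Traffic >= 0 else 7  [with Traffic=1]  = 0
Jitter = Latency - Retries  [with Latency=0, Retries=-3]  = 3
Throughput = max(Traffic, Jitter) - 3  [with Traffic=1, Jitter=3]  = 0

0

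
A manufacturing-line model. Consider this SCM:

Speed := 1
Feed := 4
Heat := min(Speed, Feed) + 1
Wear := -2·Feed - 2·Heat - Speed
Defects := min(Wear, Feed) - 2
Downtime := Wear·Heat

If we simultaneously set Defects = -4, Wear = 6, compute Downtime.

12

Setting Defects = -4, Wear = 6 by intervention discards those variables' equations.
Heat = min(Speed, Feed) + 1  [with Speed=1, Feed=4]  = 2
Downtime = Wear·Heat  [with Wear=6, Heat=2]  = 12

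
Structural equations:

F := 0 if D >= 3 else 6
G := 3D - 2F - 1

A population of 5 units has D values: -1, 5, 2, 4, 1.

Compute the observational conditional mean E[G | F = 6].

-11

Observing F=6 restricts to units where F's equation naturally yields 6: D ∈ {-1, 2, 1}. In that subpopulation G = -16, -7, -10, mean -11.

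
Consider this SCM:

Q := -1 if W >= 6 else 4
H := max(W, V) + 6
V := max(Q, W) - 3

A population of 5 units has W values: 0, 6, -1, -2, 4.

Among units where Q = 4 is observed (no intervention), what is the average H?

7.75

E[H|Q=4] averages over only the 4 units with Q=4 (W = 0, -1, -2, 4): H = 7, 7, 7, 10, mean 7.75.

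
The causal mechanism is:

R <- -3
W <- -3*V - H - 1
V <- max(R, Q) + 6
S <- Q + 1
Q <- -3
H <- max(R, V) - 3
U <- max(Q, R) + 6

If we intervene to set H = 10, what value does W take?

Intervening sets H = 10 and removes its equation (H <- max(R, V) - 3).
V = max(R, Q) + 6  [with R=-3, Q=-3]  = 3
W = -3*V - H - 1  [with V=3, H=10]  = -20

-20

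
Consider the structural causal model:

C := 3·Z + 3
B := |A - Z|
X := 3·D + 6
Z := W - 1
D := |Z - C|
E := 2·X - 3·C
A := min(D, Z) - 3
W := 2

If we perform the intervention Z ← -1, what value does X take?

9

do(Z=-1) replaces the equation Z := W - 1 with the constant Z = -1.
C = 3·Z + 3  [with Z=-1]  = 0
D = |Z - C|  [with Z=-1, C=0]  = 1
X = 3·D + 6  [with D=1]  = 9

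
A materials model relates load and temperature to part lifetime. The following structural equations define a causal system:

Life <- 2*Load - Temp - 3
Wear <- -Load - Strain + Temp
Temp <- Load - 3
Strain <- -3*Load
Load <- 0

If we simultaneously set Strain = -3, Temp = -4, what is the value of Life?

Under do(Strain = -3, Temp = -4), each intervened variable's structural equation is replaced by its fixed value.
Life = 2*Load - Temp - 3  [with Load=0, Temp=-4]  = 1

1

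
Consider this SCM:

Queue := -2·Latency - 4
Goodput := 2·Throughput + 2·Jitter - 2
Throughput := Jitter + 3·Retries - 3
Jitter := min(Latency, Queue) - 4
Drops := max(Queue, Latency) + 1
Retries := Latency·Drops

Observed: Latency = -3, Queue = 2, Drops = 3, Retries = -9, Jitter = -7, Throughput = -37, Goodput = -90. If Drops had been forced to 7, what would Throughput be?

-73

The intervention breaks the incoming arrows to Drops: Drops := max(Queue, Latency) + 1 no longer applies, and Drops = 7.
Queue = -2·Latency - 4  [with Latency=-3]  = 2
Retries = Latency·Drops  [with Latency=-3, Drops=7]  = -21
Jitter = min(Latency, Queue) - 4  [with Latency=-3, Queue=2]  = -7
Throughput = Jitter + 3·Retries - 3  [with Jitter=-7, Retries=-21]  = -73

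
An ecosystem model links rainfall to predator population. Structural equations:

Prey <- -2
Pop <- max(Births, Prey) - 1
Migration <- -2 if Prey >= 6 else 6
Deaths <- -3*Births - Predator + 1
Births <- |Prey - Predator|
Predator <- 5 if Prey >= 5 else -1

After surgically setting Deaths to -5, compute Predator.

-1

The intervention breaks the incoming arrows to Deaths: Deaths <- -3*Births - Predator + 1 no longer applies, and Deaths = -5.
Since Predator is not a descendant of the intervened variable, it is unaffected.
Predator = 5 if Prey >= 5 else -1  [with Prey=-2]  = -1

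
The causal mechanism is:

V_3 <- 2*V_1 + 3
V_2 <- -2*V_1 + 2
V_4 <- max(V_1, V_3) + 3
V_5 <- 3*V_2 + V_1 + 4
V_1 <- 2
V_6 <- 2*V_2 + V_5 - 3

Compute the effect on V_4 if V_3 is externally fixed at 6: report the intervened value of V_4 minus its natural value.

The intervention breaks the incoming arrows to V_3: V_3 <- 2*V_1 + 3 no longer applies, and V_3 = 6.
V_4 = max(V_1, V_3) + 3  [with V_1=2, V_3=6]  = 9
Without intervention: V_3 = 2*V_1 + 3  [with V_1=2]  = 7; V_4 = max(V_1, V_3) + 3  [with V_1=2, V_3=7]  = 10.
Change = 9 − 10 = -1.

-1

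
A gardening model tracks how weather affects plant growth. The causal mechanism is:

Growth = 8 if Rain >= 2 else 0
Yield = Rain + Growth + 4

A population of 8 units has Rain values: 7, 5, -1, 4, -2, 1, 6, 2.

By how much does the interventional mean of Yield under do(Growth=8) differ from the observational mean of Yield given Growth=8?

do(Growth=8) breaks Growth's dependence on Rain. With Growth=8 fixed, Yield across the units is 19, 17, 11, 16, 10, 13, 18, 14, mean 14.75.
E[Yield|Growth=8] averages over only the 5 units with Growth=8 (Rain = 7, 5, 4, 6, 2): Yield = 19, 17, 16, 18, 14, mean 16.8.
Difference = 14.75 − 16.8 = -2.05.

-2.05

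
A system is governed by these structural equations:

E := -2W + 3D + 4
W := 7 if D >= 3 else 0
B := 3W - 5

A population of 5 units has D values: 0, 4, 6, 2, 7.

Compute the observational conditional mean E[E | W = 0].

7

E[E|W=0] averages over only the 2 units with W=0 (D = 0, 2): E = 4, 10, mean 7.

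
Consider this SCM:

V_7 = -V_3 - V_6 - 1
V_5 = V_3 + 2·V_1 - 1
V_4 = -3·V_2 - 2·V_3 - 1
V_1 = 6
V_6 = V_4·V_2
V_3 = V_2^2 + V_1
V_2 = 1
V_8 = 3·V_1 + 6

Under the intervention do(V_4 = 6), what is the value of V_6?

Under do(V_4=6), the mechanism V_4 = -3·V_2 - 2·V_3 - 1 is discarded; V_4 is fixed at 6.
V_6 = V_4·V_2  [with V_4=6, V_2=1]  = 6

6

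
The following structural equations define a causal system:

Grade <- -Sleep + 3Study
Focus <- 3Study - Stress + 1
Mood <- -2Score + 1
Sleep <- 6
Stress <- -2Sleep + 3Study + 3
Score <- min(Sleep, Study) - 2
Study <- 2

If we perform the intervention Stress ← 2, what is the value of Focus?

5

The intervention breaks the incoming arrows to Stress: Stress <- -2Sleep + 3Study + 3 no longer applies, and Stress = 2.
Focus = 3Study - Stress + 1  [with Study=2, Stress=2]  = 5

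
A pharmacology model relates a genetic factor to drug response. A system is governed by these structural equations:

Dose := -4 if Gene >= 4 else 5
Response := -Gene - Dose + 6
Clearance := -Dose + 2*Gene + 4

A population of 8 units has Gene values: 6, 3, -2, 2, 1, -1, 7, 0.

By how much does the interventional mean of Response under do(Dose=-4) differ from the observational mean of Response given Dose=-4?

do(Dose=-4) breaks Dose's dependence on Gene. With Dose=-4 fixed, Response across the units is 4, 7, 12, 8, 9, 11, 3, 10, mean 8.
E[Response|Dose=-4] averages over only the 2 units with Dose=-4 (Gene = 6, 7): Response = 4, 3, mean 3.5.
Difference = 8 − 3.5 = 4.5.

4.5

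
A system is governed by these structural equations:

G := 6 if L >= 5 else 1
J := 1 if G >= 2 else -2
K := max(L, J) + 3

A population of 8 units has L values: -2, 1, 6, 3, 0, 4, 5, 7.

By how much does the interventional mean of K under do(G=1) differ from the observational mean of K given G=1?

Every unit gets G=1 under the intervention. K values become 1, 4, 9, 6, 3, 7, 8, 10; E[K|do(G=1)] = 6.
Conditioning on G=1 selects the 5 unit(s) with L ∈ {-2, 1, 3, 0, 4}. Their K values: 1, 4, 6, 3, 7. Mean = 4.2.
Difference = 6 − 4.2 = 1.8.

1.8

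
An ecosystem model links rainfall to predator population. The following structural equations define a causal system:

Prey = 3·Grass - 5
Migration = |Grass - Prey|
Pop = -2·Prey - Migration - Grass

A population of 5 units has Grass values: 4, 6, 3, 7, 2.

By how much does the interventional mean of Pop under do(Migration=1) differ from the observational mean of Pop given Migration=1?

-13.3

The intervention sets Migration=1 in all 5 units regardless of Grass. Recomputing Pop per unit gives -19, -33, -12, -40, -5; average -21.8.
Observing Migration=1 restricts to units where Migration's equation naturally yields 1: Grass ∈ {3, 2}. In that subpopulation Pop = -12, -5, mean -8.5.
Difference = -21.8 − (-8.5) = -13.3.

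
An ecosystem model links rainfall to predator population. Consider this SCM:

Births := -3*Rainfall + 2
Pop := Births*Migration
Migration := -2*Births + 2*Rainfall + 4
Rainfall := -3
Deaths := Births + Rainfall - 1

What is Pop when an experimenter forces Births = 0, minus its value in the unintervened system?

264

do(Births=0) replaces the equation Births := -3*Rainfall + 2 with the constant Births = 0.
Migration = -2*Births + 2*Rainfall + 4  [with Births=0, Rainfall=-3]  = -2
Pop = Births*Migration  [with Births=0, Migration=-2]  = 0
Without intervention: Births = -3*Rainfall + 2  [with Rainfall=-3]  = 11; Migration = -2*Births + 2*Rainfall + 4  [with Births=11, Rainfall=-3]  = -24; Pop = Births*Migration  [with Births=11, Migration=-24]  = -264.
Change = 0 − (-264) = 264.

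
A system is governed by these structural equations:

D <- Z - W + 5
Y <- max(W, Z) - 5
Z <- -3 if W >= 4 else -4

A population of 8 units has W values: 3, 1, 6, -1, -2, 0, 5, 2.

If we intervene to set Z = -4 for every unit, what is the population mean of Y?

-3.25

The intervention sets Z=-4 in all 8 units regardless of W. Recomputing Y per unit gives -2, -4, 1, -6, -7, -5, 0, -3; average -3.25.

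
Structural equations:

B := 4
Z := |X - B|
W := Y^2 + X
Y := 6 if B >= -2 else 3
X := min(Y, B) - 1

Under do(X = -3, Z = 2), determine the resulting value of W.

33

Setting X = -3, Z = 2 by intervention discards those variables' equations.
Y = 6 if B >= -2 else 3  [with B=4]  = 6
W = Y^2 + X  [with Y=6, X=-3]  = 33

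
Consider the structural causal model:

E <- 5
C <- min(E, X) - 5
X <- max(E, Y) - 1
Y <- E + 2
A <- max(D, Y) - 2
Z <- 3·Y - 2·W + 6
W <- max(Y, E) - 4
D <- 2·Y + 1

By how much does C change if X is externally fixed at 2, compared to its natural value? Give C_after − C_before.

-3

do(X=2) replaces the equation X <- max(E, Y) - 1 with the constant X = 2.
C = min(E, X) - 5  [with E=5, X=2]  = -3
Without intervention: Y = E + 2  [with E=5]  = 7; X = max(E, Y) - 1  [with E=5, Y=7]  = 6; C = min(E, X) - 5  [with E=5, X=6]  = 0.
Change = -3 − 0 = -3.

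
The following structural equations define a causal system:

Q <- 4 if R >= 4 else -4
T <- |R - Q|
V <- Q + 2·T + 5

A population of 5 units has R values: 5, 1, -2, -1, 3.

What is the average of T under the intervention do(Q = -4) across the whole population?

5.2

Under do(Q=-4), Q's equation is replaced by Q=-4 for every unit. Per-unit T: 9, 5, 2, 3, 7. Mean = 5.2.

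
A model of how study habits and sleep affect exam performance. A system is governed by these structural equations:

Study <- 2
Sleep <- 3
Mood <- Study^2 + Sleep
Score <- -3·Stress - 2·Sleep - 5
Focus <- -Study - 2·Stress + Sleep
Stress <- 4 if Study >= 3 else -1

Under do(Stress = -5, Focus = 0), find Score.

Setting Stress = -5, Focus = 0 by intervention discards those variables' equations.
Score = -3·Stress - 2·Sleep - 5  [with Stress=-5, Sleep=3]  = 4

4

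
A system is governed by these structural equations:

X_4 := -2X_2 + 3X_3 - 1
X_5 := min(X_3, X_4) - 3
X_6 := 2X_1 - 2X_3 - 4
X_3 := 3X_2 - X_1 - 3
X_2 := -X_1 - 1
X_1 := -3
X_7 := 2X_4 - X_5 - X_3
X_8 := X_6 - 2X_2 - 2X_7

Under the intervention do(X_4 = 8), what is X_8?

-40

do(X_4=8) replaces the equation X_4 := -2X_2 + 3X_3 - 1 with the constant X_4 = 8.
X_2 = -X_1 - 1  [with X_1=-3]  = 2
X_3 = 3X_2 - X_1 - 3  [with X_2=2, X_1=-3]  = 6
X_5 = min(X_3, X_4) - 3  [with X_3=6, X_4=8]  = 3
X_6 = 2X_1 - 2X_3 - 4  [with X_1=-3, X_3=6]  = -22
X_7 = 2X_4 - X_5 - X_3  [with X_4=8, X_5=3, X_3=6]  = 7
X_8 = X_6 - 2X_2 - 2X_7  [with X_6=-22, X_2=2, X_7=7]  = -40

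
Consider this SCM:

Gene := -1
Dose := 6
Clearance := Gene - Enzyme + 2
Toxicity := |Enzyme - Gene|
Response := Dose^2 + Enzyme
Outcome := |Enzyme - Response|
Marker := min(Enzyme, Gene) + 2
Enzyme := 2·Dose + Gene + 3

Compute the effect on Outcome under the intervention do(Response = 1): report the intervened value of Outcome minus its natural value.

do(Response=1) replaces the equation Response := Dose^2 + Enzyme with the constant Response = 1.
Enzyme = 2·Dose + Gene + 3  [with Dose=6, Gene=-1]  = 14
Outcome = |Enzyme - Response|  [with Enzyme=14, Response=1]  = 13
Without intervention: Enzyme = 2·Dose + Gene + 3  [with Dose=6, Gene=-1]  = 14; Response = Dose^2 + Enzyme  [with Dose=6, Enzyme=14]  = 50; Outcome = |Enzyme - Response|  [with Enzyme=14, Response=50]  = 36.
Change = 13 − 36 = -23.

-23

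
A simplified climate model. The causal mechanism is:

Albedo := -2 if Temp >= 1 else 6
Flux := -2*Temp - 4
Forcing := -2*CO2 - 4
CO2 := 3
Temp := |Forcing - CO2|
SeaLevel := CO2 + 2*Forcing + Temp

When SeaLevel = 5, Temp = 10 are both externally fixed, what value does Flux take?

-24

The joint intervention fixes SeaLevel = 5, Temp = 10, removing each variable's own equation.
Flux = -2*Temp - 4  [with Temp=10]  = -24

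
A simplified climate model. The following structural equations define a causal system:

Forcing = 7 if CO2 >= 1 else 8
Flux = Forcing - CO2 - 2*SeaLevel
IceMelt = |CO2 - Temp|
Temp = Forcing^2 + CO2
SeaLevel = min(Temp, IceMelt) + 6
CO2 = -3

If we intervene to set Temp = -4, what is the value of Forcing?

Under do(Temp=-4), the mechanism Temp = Forcing^2 + CO2 is discarded; Temp is fixed at -4.
Since Forcing is not a descendant of the intervened variable, it is unaffected.
Forcing = 7 if CO2 >= 1 else 8  [with CO2=-3]  = 8

8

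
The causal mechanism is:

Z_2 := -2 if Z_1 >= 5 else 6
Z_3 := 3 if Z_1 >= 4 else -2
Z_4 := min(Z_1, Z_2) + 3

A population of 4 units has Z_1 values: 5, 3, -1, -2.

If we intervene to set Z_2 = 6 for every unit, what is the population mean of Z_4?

4.25

do(Z_2=6) breaks Z_2's dependence on Z_1. With Z_2=6 fixed, Z_4 across the units is 8, 6, 2, 1, mean 4.25.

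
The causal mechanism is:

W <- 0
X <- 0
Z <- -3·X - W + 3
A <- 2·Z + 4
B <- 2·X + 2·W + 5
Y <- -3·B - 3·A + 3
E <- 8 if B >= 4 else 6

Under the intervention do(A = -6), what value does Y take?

6

Under do(A=-6), the mechanism A <- 2·Z + 4 is discarded; A is fixed at -6.
B = 2·X + 2·W + 5  [with X=0, W=0]  = 5
Y = -3·B - 3·A + 3  [with B=5, A=-6]  = 6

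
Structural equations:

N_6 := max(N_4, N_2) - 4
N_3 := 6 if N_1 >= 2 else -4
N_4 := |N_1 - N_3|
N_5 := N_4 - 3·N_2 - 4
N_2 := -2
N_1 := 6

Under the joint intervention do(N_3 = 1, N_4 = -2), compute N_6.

Setting N_3 = 1, N_4 = -2 by intervention discards those variables' equations.
N_6 = max(N_4, N_2) - 4  [with N_4=-2, N_2=-2]  = -6

-6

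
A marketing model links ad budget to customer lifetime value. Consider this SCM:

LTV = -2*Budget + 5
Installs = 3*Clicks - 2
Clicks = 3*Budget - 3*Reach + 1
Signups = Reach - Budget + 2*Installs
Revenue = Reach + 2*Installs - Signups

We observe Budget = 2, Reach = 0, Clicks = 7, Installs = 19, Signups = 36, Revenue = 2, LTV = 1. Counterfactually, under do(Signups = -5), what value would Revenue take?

The intervention breaks the incoming arrows to Signups: Signups = Reach - Budget + 2*Installs no longer applies, and Signups = -5.
Clicks = 3*Budget - 3*Reach + 1  [with Budget=2, Reach=0]  = 7
Installs = 3*Clicks - 2  [with Clicks=7]  = 19
Revenue = Reach + 2*Installs - Signups  [with Reach=0, Installs=19, Signups=-5]  = 43

43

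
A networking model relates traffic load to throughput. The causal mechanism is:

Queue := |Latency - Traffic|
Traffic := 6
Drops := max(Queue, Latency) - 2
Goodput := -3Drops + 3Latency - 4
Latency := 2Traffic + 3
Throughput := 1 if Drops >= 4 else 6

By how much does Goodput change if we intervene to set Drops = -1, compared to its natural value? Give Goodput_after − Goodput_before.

42

Under do(Drops=-1), the mechanism Drops := max(Queue, Latency) - 2 is discarded; Drops is fixed at -1.
Latency = 2Traffic + 3  [with Traffic=6]  = 15
Goodput = -3Drops + 3Latency - 4  [with Drops=-1, Latency=15]  = 44
Without intervention: Latency = 2Traffic + 3  [with Traffic=6]  = 15; Queue = |Latency - Traffic|  [with Latency=15, Traffic=6]  = 9; Drops = max(Queue, Latency) - 2  [with Queue=9, Latency=15]  = 13; Goodput = -3Drops + 3Latency - 4  [with Drops=13, Latency=15]  = 2.
Change = 44 − 2 = 42.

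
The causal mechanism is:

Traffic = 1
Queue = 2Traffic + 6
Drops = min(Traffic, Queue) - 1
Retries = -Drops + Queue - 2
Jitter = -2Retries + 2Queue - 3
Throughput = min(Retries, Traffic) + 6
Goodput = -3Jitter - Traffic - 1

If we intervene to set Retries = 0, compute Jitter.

13

Intervening sets Retries = 0 and removes its equation (Retries = -Drops + Queue - 2).
Queue = 2Traffic + 6  [with Traffic=1]  = 8
Jitter = -2Retries + 2Queue - 3  [with Retries=0, Queue=8]  = 13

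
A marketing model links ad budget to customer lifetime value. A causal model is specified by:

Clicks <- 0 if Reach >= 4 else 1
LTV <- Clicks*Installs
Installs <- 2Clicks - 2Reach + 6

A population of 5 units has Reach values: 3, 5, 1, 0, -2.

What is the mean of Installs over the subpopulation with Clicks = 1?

E[Installs|Clicks=1] averages over only the 4 units with Clicks=1 (Reach = 3, 1, 0, -2): Installs = 2, 6, 8, 12, mean 7.

7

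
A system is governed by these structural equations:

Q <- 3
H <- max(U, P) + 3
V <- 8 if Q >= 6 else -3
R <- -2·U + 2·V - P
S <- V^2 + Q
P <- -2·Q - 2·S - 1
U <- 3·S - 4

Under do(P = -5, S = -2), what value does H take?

The joint intervention fixes P = -5, S = -2, removing each variable's own equation.
U = 3·S - 4  [with S=-2]  = -10
H = max(U, P) + 3  [with U=-10, P=-5]  = -2

-2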